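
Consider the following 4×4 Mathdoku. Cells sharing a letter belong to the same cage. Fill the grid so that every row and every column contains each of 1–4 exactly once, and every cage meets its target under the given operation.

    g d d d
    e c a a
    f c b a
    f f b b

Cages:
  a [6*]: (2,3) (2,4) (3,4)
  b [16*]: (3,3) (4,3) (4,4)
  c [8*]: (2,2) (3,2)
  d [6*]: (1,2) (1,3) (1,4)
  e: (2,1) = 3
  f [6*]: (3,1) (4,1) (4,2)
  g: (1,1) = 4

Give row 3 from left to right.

1 2 4 3

G is a freebie, leaving (1,1) = 4.
Cage e is a single given cell; hence (2,1) = 3.
The 3 cells of cage a must have product 6, which forces (3,4) = 3.
Cage f needs product 6, which forces (4,2) = 3.
The 3 cells of cage d must have product 6; hence (1,3) = 3.
The only place for 4 in row 2 is (2,2).
4 is placed in column 2, leaving (3,2) = 2.
2 is placed in row 3; hence (3,3) = 4.
Column 3 now contains 4, leaving (4,3) = 1.
2 is placed in column 2; hence (1,2) = 1.
Cage d has product 6, so (1,4) = 2.
Column 3 now contains 1, which forces (2,3) = 2.
The 3 cells of cage a must have product 6, which forces (2,4) = 1.
2 is placed in row 3, leaving (3,1) = 1.
Row 4 already has 1, so (4,1) = 2.
Cage b has product 16, which forces (4,4) = 4.
Completed grid: 4 1 3 2 / 3 4 2 1 / 1 2 4 3 / 2 3 1 4.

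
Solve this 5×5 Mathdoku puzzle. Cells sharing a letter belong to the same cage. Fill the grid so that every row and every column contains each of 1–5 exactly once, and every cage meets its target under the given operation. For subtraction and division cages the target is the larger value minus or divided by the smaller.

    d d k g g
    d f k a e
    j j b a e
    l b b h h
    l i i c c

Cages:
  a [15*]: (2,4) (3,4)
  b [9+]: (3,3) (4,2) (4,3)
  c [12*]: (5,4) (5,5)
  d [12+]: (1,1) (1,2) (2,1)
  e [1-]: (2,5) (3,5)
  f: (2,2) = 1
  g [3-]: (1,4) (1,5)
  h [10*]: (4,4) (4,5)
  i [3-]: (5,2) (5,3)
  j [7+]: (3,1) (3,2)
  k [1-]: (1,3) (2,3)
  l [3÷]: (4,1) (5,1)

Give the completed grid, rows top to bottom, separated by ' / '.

F is a freebie, so (2,2) = 1.
In column 4, 1 can only go at (1,4), so (1,4) = 1.
The two cells of cage g must have difference 3, leaving (1,5) = 4.
Column 5 now contains 4, which forces (5,5) = 3.
The two cells of cage e must have difference 1, leaving (2,5) = 2.
The two cells of cage e must have difference 1, so (3,5) = 1.
Cage l's pair has quotient 3, so (4,1) = 3.
Column 5 now contains 2, leaving (4,5) = 5.
Row 5 already has 3, leaving (5,1) = 1.
Row 5 already has 3, leaving (5,4) = 4.
Row 4 already has 5, which forces (4,4) = 2.
Cage b needs sum 9; hence (3,3) = 4.
Row 4 now contains 2, so (4,2) = 4.
Cage b has sum 9; hence (4,3) = 1.
Cage k's pair has difference 1, so (1,3) = 2.
Column 3 now contains 4, leaving (2,3) = 3.
Row 2 already has 3, so (2,4) = 5.
5 is placed in column 4, which forces (3,4) = 3.
2 is placed in column 3, leaving (5,3) = 5.
2 is placed in row 1; hence (1,1) = 5.
Cage d needs sum 12, so (1,2) = 3.
Row 2 already has 5, which forces (2,1) = 4.
Column 1 now contains 5, which forces (3,1) = 2.
Row 3 already has 2, which forces (3,2) = 5.
Row 5 now contains 5, which forces (5,2) = 2.

5 3 2 1 4 / 4 1 3 5 2 / 2 5 4 3 1 / 3 4 1 2 5 / 1 2 5 4 3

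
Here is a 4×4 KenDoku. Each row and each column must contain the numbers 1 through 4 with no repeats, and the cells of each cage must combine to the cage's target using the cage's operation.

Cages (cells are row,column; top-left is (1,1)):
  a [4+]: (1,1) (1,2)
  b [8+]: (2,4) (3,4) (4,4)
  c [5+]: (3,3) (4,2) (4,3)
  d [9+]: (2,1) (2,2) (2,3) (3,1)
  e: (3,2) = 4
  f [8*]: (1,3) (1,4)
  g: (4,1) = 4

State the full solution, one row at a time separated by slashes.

Cage e is a single given cell, which forces (3,2) = 4.
Cage g is a single given cell; hence (4,1) = 4.
The 3 cells of cage b must have sum 8, leaving (2,4) = 4.
The two cells of cage f must have product 8, leaving (1,3) = 4.
Column 4 now contains 4, leaving (1,4) = 2.
Cage d has sum 9, so (3,1) = 3.
Row 3 already has 3, which forces (3,4) = 1.
Column 4 already has 1, which forces (4,4) = 3.
Column 1 now contains 3, which forces (1,1) = 1.
Cage a's pair has sum 4, leaving (1,2) = 3.
Column 1 already has 1, leaving (2,1) = 2.
2 is placed in row 2; hence (2,2) = 1.
Row 2 now contains 1, leaving (2,3) = 3.
1 is placed in row 3, so (3,3) = 2.
Cage c needs sum 5, so (4,2) = 2.
Row 4 already has 3, so (4,3) = 1.

1 3 4 2 / 2 1 3 4 / 3 4 2 1 / 4 2 1 3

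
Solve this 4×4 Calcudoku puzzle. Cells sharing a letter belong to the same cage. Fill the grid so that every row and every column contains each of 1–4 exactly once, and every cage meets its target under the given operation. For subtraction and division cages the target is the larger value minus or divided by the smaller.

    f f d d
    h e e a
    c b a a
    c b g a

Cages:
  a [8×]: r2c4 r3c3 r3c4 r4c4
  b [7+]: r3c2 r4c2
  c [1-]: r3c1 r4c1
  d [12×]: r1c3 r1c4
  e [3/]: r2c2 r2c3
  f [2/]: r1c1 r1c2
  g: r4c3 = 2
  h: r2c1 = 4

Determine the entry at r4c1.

3

Cage h is a single given cell, leaving r2c1 = 4.
Cage a has product 8, leaving r3c3 = 1.
Cage g is given; hence r4c3 = 2.
Cage e needs two cells with quotient 3, so r2c2 = 1.
Column 3 already has 1, so r2c3 = 3.
Row 2 already has 1; hence r2c4 = 2.
Cage c's pair has difference 1, leaving r3c1 = 2.
Column 4 already has 2; hence r3c4 = 4.
Column 4 now contains 4, which forces r4c4 = 1.
Column 1 already has 2; hence r1c1 = 1.
Cage f needs two cells with quotient 2, leaving r1c2 = 2.
Column 3 now contains 3, which forces r1c3 = 4.
Column 4 now contains 4; hence r1c4 = 3.
Row 3 already has 4, leaving r3c2 = 3.
1 is placed in row 4, so r4c1 = 3.
Cage b needs two cells with sum 7, which forces r4c2 = 4.
The full grid is 1 2 4 3 / 4 1 3 2 / 2 3 1 4 / 3 4 2 1.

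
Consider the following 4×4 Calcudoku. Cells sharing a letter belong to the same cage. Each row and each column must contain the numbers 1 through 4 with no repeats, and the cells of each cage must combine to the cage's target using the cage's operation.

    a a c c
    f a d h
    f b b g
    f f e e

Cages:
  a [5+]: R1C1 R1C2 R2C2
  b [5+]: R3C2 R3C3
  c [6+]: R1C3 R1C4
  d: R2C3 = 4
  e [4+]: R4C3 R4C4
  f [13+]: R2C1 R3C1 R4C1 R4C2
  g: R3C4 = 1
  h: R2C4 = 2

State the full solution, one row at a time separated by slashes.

1 3 2 4 / 3 1 4 2 / 4 2 3 1 / 2 4 1 3

Cage d is a single given cell, which forces R2C3 = 4.
Cage h is given, leaving R2C4 = 2.
Cage g is given, leaving R3C4 = 1.
The 4 cells of cage f must have sum 13; hence R4C2 = 4.
Column 4 already has 1, so R4C4 = 3.
The 3 cells of cage a must have sum 5, so R1C1 = 1.
Cage a needs sum 5, which forces R1C2 = 3.
Column 3 now contains 4, leaving R1C3 = 2.
Column 4 now contains 2; hence R1C4 = 4.
2 is placed in row 2, which forces R2C1 = 3.
2 is placed in row 2; hence R2C2 = 1.
Cage f needs sum 13, which forces R3C1 = 4.
Column 2 already has 3; hence R3C2 = 2.
Column 3 now contains 2, leaving R3C3 = 3.
3 is placed in row 4, which forces R4C1 = 2.
3 is placed in row 4, so R4C3 = 1.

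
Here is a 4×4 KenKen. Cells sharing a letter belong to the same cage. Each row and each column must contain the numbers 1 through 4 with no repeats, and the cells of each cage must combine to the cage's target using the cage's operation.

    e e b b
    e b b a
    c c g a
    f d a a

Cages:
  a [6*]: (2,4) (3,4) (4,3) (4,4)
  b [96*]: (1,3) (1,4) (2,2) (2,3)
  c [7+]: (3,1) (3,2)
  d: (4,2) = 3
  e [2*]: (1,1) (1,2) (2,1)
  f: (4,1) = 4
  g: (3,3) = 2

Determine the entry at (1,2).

1

The 3 cells of cage e must have product 2; hence (1,1) = 2.
Cage e has product 2, leaving (1,2) = 1.
Cage e needs product 2, so (2,1) = 1.
G is a freebie, leaving (3,3) = 2.
F is a freebie, leaving (4,1) = 4.
D is a freebie; hence (4,2) = 3.
Cage a has product 6, leaving (4,3) = 1.
Row 4 already has 3, leaving (4,4) = 2.
Cage b needs product 96; hence (1,3) = 3.
Cage b needs product 96, so (1,4) = 4.
Cage b has product 96, so (2,2) = 2.
Cage b needs product 96, which forces (2,3) = 4.
2 is placed in column 4, so (2,4) = 3.
4 is placed in column 1; hence (3,1) = 3.
Column 2 already has 3; hence (3,2) = 4.
Cage a has product 6; hence (3,4) = 1.
Filled in: 2 1 3 4 / 1 2 4 3 / 3 4 2 1 / 4 3 1 2.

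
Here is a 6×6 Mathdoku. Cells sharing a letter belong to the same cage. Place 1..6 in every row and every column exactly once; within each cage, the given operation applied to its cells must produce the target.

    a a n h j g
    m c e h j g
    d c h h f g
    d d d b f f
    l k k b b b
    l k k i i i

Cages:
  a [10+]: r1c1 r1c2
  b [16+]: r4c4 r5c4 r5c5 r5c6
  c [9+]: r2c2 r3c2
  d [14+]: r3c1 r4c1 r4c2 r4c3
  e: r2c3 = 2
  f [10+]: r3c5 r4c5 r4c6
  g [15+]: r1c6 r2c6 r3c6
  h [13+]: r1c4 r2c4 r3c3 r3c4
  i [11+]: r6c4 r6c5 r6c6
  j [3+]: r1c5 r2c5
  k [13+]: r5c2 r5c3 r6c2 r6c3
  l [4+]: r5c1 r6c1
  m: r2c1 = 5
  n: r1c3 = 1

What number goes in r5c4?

6

N is a freebie, leaving r1c3 = 1.
Row 1 now contains 1, leaving r1c5 = 2.
Cage m is a single given cell, which forces r2c1 = 5.
Cage e is a single given cell, so r2c3 = 2.
Column 5 already has 2, leaving r2c5 = 1.
The only place for 3 in row 1 is r1c4.
In row 1, 5 can only go at r1c6, so r1c6 = 5.
In row 2, 3 can only go at r2c2, so r2c2 = 3.
The two cells of cage c must have sum 9; hence r3c2 = 6.
6 is placed in row 3, which forces r3c6 = 4.
The two cells of cage a must have sum 10, so r1c1 = 6.
Column 2 now contains 6, which forces r1c2 = 4.
Column 6 already has 4, leaving r2c6 = 6.
The 4 cells of cage h must have sum 13, so r3c4 = 1.
Row 2 already has 6; hence r2c4 = 4.
Cage h needs sum 13; hence r3c3 = 5.
Row 3 now contains 5, leaving r3c5 = 3.
Row 3 now contains 3, which forces r3c1 = 2.
Column 1 needs a 4, and only r4c1 is open for it.
Row 4 needs a 1, and only r4c6 is open for it.
The 3 cells of cage f must have sum 10, which forces r4c5 = 6.
Column 5 now contains 6; hence r5c5 = 5.
1 is placed in column 6, which forces r5c6 = 3.
Column 5 now contains 6, which forces r6c5 = 4.
3 is placed in column 6; hence r6c6 = 2.
Cage d has sum 14, so r4c2 = 5.
6 is placed in row 4, so r4c3 = 3.
Cage b needs sum 16, leaving r4c4 = 2.
Row 5 now contains 3, so r5c1 = 1.
Row 5 already has 1, so r5c2 = 2.
Cage k has sum 13, which forces r5c3 = 4.
Cage b has sum 16, so r5c4 = 6.
Cage l needs two cells with sum 4, leaving r6c1 = 3.
5 is placed in column 2, which forces r6c2 = 1.
Column 3 already has 3; hence r6c3 = 6.
Row 6 already has 2, which forces r6c4 = 5.
The full grid is 6 4 1 3 2 5 / 5 3 2 4 1 6 / 2 6 5 1 3 4 / 4 5 3 2 6 1 / 1 2 4 6 5 3 / 3 1 6 5 4 2.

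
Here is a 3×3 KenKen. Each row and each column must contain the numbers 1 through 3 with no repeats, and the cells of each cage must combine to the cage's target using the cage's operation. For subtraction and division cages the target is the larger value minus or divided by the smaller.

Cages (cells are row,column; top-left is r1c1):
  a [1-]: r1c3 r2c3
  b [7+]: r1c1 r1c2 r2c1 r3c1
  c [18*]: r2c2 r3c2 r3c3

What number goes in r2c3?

Cage b has sum 7; hence r1c2 = 1.
Cage c has product 18; hence r2c2 = 3.
The 3 cells of cage c must have product 18, leaving r3c2 = 2.
Cage c has product 18, so r3c3 = 3.
Cage b needs sum 7, which forces r1c1 = 3.
Column 3 already has 3, which forces r1c3 = 2.
Cage b needs sum 7; hence r2c1 = 2.
Cage a needs two cells with difference 1; hence r2c3 = 1.
Row 3 already has 3, so r3c1 = 1.
Filled in: 3 1 2 / 2 3 1 / 1 2 3.

1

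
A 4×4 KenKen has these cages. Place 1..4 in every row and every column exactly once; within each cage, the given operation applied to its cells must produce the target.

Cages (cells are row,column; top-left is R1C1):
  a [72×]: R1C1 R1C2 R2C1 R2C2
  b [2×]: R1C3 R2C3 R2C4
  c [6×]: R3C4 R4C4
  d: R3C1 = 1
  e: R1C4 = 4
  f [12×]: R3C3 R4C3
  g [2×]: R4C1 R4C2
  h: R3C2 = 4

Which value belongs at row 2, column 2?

3

The 3 cells of cage b must have product 2, which forces R1C3 = 1.
Cage e is given, which forces R1C4 = 4.
Cage b needs product 2, so R2C3 = 2.
Cage b needs product 2, so R2C4 = 1.
D is a freebie, leaving R3C1 = 1.
Cage h is given, which forces R3C2 = 4.
Row 3 now contains 4; hence R3C3 = 3.
3 is placed in row 3, leaving R3C4 = 2.
Column 1 now contains 1, which forces R4C1 = 2.
Row 4 already has 2; hence R4C2 = 1.
3 is placed in column 3; hence R4C3 = 4.
Column 4 now contains 2, which forces R4C4 = 3.
Column 1 already has 2, which forces R1C1 = 3.
The 4 cells of cage a must have product 72, so R1C2 = 2.
Cage a needs product 72, leaving R2C1 = 4.
4 is placed in column 2, leaving R2C2 = 3.
The full grid is 3 2 1 4 / 4 3 2 1 / 1 4 3 2 / 2 1 4 3.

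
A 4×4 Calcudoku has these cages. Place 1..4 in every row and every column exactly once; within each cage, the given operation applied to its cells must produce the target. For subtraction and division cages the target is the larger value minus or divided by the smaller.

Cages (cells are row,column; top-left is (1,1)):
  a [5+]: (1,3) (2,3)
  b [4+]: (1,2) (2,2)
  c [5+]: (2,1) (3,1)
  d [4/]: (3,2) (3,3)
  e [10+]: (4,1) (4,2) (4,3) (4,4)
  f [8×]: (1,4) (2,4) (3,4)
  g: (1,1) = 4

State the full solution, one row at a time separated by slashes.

4 3 2 1 / 2 1 3 4 / 3 4 1 2 / 1 2 4 3

Cage g is a single given cell; hence (1,1) = 4.
In row 3, 3 can only go at (3,1), so (3,1) = 3.
3 is placed in column 1, so (2,1) = 2.
Column 1 already has 2, so (4,1) = 1.
Row 1 needs a 3, and only (1,2) is open for it.
Column 2 already has 3, leaving (2,2) = 1.
Row 2 now contains 1, so (2,4) = 4.
Column 2 already has 1, so (3,2) = 4.
Row 3 now contains 4; hence (3,3) = 1.
1 is placed in row 3, which forces (3,4) = 2.
4 is placed in column 2; hence (4,2) = 2.
Column 4 now contains 2, so (4,4) = 3.
1 is placed in column 3, so (1,3) = 2.
Column 4 now contains 2, which forces (1,4) = 1.
Row 2 already has 4, leaving (2,3) = 3.
Row 4 now contains 3; hence (4,3) = 4.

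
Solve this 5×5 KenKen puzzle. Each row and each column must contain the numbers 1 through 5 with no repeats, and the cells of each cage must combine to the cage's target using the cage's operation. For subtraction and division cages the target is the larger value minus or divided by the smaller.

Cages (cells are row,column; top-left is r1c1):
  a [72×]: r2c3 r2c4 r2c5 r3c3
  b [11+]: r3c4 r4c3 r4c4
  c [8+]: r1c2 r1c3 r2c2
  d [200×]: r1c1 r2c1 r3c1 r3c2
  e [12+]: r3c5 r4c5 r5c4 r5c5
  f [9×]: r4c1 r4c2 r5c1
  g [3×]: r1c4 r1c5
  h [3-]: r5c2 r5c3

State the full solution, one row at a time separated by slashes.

4 2 5 1 3 / 5 1 4 3 2 / 2 5 3 4 1 / 1 3 2 5 4 / 3 4 1 2 5

Cage d has product 200, which forces r3c2 = 5.
Cage a needs product 72, so r3c3 = 3.
Cage f has product 9; hence r4c1 = 1.
Cage f has product 9, leaving r4c2 = 3.
Cage f needs product 9, so r5c1 = 3.
The only place for 1 in row 2 is r2c2.
Cage c needs sum 8, so r1c2 = 2.
Cage c has sum 8, which forces r1c3 = 5.
Column 2 already has 2, so r5c2 = 4.
Column 3 already has 5, which forces r5c3 = 1.
Row 1 now contains 5, so r1c1 = 4.
The 4 cells of cage d must have product 200; hence r2c1 = 5.
The 4 cells of cage d must have product 200; hence r3c1 = 2.
Row 3 already has 2, so r3c4 = 4.
Cage e needs sum 12, which forces r3c5 = 1.
The 3 cells of cage b must have sum 11; hence r4c4 = 5.
The 4 cells of cage e must have sum 12, leaving r4c5 = 4.
Column 4 already has 5; hence r5c4 = 2.
2 is placed in row 5, leaving r5c5 = 5.
Cage g's pair has product 3; hence r1c4 = 1.
1 is placed in column 5; hence r1c5 = 3.
The 4 cells of cage a must have product 72, so r2c3 = 4.
Column 4 already has 2, which forces r2c4 = 3.
Cage a needs product 72, so r2c5 = 2.
Row 4 already has 4; hence r4c3 = 2.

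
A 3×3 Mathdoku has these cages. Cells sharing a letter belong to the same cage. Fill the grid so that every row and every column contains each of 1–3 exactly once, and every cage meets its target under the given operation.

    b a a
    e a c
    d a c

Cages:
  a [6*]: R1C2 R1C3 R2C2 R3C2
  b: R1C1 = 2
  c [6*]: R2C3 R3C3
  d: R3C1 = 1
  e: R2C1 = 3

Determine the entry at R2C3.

2

Cage b is a single given cell, leaving R1C1 = 2.
2 is placed in row 1, leaving R1C2 = 3.
Cage a has product 6, which forces R1C3 = 1.
Cage e is a single given cell, so R2C1 = 3.
3 is placed in row 2, leaving R2C3 = 2.
Cage d is given, so R3C1 = 1.
Row 3 already has 1, which forces R3C2 = 2.
Column 3 now contains 2; hence R3C3 = 3.
2 is placed in row 2; hence R2C2 = 1.
The full grid is 2 3 1 / 3 1 2 / 1 2 3.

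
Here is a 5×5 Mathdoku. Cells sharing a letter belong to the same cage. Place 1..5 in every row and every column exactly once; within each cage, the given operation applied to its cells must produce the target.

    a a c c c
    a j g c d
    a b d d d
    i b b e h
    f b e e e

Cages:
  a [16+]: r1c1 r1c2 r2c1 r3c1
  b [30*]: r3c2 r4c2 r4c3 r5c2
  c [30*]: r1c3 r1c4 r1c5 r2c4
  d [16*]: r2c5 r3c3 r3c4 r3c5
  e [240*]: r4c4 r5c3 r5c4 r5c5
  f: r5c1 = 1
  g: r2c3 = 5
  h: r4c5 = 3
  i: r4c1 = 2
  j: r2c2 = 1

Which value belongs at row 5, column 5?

4

Cage j is given, which forces r2c2 = 1.
G is a freebie, so r2c3 = 5.
Cage d has product 16, which forces r2c5 = 2.
Cage i is given; hence r4c1 = 2.
Cage e has product 240, so r4c4 = 4.
H is a freebie; hence r4c5 = 3.
Cage f is a single given cell, leaving r5c1 = 1.
The 4 cells of cage a must have sum 16; hence r1c2 = 4.
Row 2 now contains 2; hence r2c4 = 3.
Row 4 now contains 3, which forces r4c2 = 5.
Row 4 now contains 3, so r4c3 = 1.
Column 4 now contains 3, which forces r5c4 = 5.
5 is placed in row 5, which forces r5c5 = 4.
Column 3 now contains 1, which forces r1c3 = 2.
The 4 cells of cage c must have product 30; hence r1c4 = 1.
The 4 cells of cage c must have product 30; hence r1c5 = 5.
3 is placed in row 2, so r2c1 = 4.
Cage d needs product 16, leaving r3c3 = 4.
Cage d needs product 16, which forces r3c4 = 2.
Column 5 now contains 4; hence r3c5 = 1.
Row 5 already has 4, leaving r5c3 = 3.
Row 1 already has 5, so r1c1 = 3.
Cage a has sum 16, which forces r3c1 = 5.
Row 3 now contains 2, which forces r3c2 = 3.
Row 5 now contains 3; hence r5c2 = 2.
The full grid is 3 4 2 1 5 / 4 1 5 3 2 / 5 3 4 2 1 / 2 5 1 4 3 / 1 2 3 5 4.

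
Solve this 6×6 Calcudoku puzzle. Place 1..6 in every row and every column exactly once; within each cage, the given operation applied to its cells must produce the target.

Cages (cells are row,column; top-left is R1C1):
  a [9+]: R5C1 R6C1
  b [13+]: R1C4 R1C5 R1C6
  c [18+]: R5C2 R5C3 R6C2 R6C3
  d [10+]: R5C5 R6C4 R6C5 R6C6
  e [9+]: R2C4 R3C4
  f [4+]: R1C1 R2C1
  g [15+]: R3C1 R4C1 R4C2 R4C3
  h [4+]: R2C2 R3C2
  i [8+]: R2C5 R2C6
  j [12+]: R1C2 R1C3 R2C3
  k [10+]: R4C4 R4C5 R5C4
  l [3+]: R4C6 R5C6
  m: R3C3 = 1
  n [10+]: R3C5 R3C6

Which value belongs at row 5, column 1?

5

Cage m is a single given cell, so R3C3 = 1.
Cage h's pair has sum 4; hence R2C2 = 1.
Row 3 now contains 1, so R3C2 = 3.
Cage f's pair has sum 4, so R1C1 = 1.
Row 2 now contains 1, so R2C1 = 3.
Row 3 needs a 2, and only R3C1 is open for it.
In row 3, 5 can only go at R3C4, so R3C4 = 5.
Column 4 now contains 5, leaving R2C4 = 4.
Row 2 needs a 5, and only R2C3 is open for it.
In column 1, 6 can only go at R4C1, so R4C1 = 6.
In row 4, 4 can only go at R4C2, so R4C2 = 4.
Column 2 already has 4; hence R1C2 = 5.
Cage j has sum 12, leaving R1C3 = 2.
Cage g has sum 15; hence R4C3 = 3.
Cage k needs sum 10, leaving R4C4 = 2.
Cage k has sum 10, so R4C5 = 5.
Row 4 now contains 2; hence R4C6 = 1.
Cage k needs sum 10, so R5C4 = 3.
Column 6 already has 1, leaving R5C6 = 2.
Column 4 already has 3; hence R1C4 = 6.
Cage i's pair has sum 8, so R2C5 = 2.
Column 6 already has 2, so R2C6 = 6.
Column 6 now contains 6; hence R3C6 = 4.
Row 5 already has 2, leaving R5C2 = 6.
The 4 cells of cage c must have sum 18, so R5C3 = 4.
Row 5 already has 4, so R5C5 = 1.
Cage c needs sum 18, so R6C2 = 2.
The 4 cells of cage c must have sum 18, which forces R6C3 = 6.
The 4 cells of cage d must have sum 10; hence R6C4 = 1.
2 is placed in column 5, so R6C5 = 3.
3 is placed in row 6; hence R6C6 = 5.
3 is placed in column 5, so R1C5 = 4.
Column 6 now contains 4; hence R1C6 = 3.
Row 3 now contains 4, leaving R3C5 = 6.
Row 5 already has 4, so R5C1 = 5.
Row 6 now contains 5, leaving R6C1 = 4.
Completed grid: 1 5 2 6 4 3 / 3 1 5 4 2 6 / 2 3 1 5 6 4 / 6 4 3 2 5 1 / 5 6 4 3 1 2 / 4 2 6 1 3 5.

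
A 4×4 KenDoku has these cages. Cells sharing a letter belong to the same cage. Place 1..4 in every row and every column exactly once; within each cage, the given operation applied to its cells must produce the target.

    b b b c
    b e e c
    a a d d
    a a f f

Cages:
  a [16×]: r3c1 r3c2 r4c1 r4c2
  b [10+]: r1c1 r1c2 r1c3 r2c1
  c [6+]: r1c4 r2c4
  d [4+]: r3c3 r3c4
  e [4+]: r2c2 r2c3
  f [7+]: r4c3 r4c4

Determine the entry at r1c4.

4

The only place for 2 in column 3 is r1c3.
Row 1 now contains 2, which forces r1c4 = 4.
The two cells of cage c must have sum 6, which forces r2c4 = 2.
4 is placed in column 4, leaving r4c4 = 3.
Cage b needs sum 10; hence r2c1 = 4.
Cage d needs two cells with sum 4; hence r3c3 = 3.
3 is placed in column 4, leaving r3c4 = 1.
Row 4 now contains 3, so r4c3 = 4.
The two cells of cage e must have sum 4; hence r2c2 = 3.
Column 3 now contains 3, which forces r2c3 = 1.
Row 3 already has 1, which forces r3c1 = 2.
Cage a has product 16; hence r3c2 = 4.
Cage a has product 16; hence r4c1 = 1.
Cage a has product 16, leaving r4c2 = 2.
1 is placed in column 1, leaving r1c1 = 3.
3 is placed in column 2, so r1c2 = 1.
The full grid is 3 1 2 4 / 4 3 1 2 / 2 4 3 1 / 1 2 4 3.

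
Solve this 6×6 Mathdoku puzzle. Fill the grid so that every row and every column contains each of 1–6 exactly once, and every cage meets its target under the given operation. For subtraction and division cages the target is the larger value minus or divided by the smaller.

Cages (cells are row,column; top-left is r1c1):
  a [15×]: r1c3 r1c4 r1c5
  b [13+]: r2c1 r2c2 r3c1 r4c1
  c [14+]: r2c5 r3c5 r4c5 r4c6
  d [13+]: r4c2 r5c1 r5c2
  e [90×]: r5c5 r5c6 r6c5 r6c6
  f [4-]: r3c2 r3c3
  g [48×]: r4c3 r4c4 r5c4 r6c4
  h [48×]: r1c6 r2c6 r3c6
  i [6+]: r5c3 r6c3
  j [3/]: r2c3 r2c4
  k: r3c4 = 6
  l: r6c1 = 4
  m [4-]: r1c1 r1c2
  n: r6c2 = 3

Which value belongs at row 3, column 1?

Cage k is given, so r3c4 = 6.
Cage l is given, so r6c1 = 4.
N is a freebie, so r6c2 = 3.
The only place for 4 in row 1 is r1c6.
Cage h has product 48, which forces r2c6 = 6.
Column 6 already has 4, so r3c6 = 2.
In row 3, 4 can only go at r3c5, so r3c5 = 4.
The only place for 4 in row 2 is r2c2.
The only place for 3 in row 3 is r3c1.
The only place for 2 in row 2 is r2c5.
In row 2, 5 can only go at r2c1, so r2c1 = 5.
5 is placed in column 1, leaving r4c1 = 1.
In row 6, 6 can only go at r6c5, so r6c5 = 6.
The only place for 6 in column 3 is r4c3.
In row 4, 4 can only go at r4c4, so r4c4 = 4.
The only place for 2 in row 4 is r4c2.
Cage m needs two cells with difference 4, which forces r1c1 = 2.
Column 2 already has 2, which forces r1c2 = 6.
The 3 cells of cage d must have sum 13; hence r5c1 = 6.
Cage d has sum 13, so r5c2 = 5.
Column 2 already has 5, which forces r3c2 = 1.
Cage f needs two cells with difference 4, leaving r3c3 = 5.
5 is placed in column 3, so r6c3 = 2.
2 is placed in row 6, which forces r6c4 = 1.
Cage e has product 90, so r6c6 = 5.
The two cells of cage j must have quotient 3, which forces r2c3 = 1.
Column 4 already has 1, so r2c4 = 3.
The 4 cells of cage c must have sum 14, which forces r4c5 = 5.
Column 6 already has 5, leaving r4c6 = 3.
The two cells of cage i must have sum 6, leaving r5c3 = 4.
Column 4 already has 1, which forces r5c4 = 2.
Column 6 now contains 3; hence r5c6 = 1.
Column 3 already has 1, leaving r1c3 = 3.
Column 4 already has 3, leaving r1c4 = 5.
Cage a needs product 15, leaving r1c5 = 1.
Row 5 already has 1, which forces r5c5 = 3.
Completed grid: 2 6 3 5 1 4 / 5 4 1 3 2 6 / 3 1 5 6 4 2 / 1 2 6 4 5 3 / 6 5 4 2 3 1 / 4 3 2 1 6 5.

3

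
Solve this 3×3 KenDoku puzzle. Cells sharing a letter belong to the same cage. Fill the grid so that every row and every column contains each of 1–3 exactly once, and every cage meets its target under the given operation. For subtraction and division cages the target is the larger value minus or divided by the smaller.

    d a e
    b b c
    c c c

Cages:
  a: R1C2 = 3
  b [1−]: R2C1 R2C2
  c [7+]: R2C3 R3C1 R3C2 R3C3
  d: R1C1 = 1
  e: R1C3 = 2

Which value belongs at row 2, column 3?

1

Cage d is given, so R1C1 = 1.
Cage a is a single given cell, which forces R1C2 = 3.
Cage e is a single given cell, leaving R1C3 = 2.
The 4 cells of cage c must have sum 7; hence R2C3 = 1.
2 is placed in column 3, so R3C3 = 3.
Cage b's pair has difference 1, which forces R2C1 = 3.
Row 2 now contains 1, which forces R2C2 = 2.
3 is placed in row 3, leaving R3C1 = 2.
Cage c has sum 7, so R3C2 = 1.
Filled in: 1 3 2 / 3 2 1 / 2 1 3.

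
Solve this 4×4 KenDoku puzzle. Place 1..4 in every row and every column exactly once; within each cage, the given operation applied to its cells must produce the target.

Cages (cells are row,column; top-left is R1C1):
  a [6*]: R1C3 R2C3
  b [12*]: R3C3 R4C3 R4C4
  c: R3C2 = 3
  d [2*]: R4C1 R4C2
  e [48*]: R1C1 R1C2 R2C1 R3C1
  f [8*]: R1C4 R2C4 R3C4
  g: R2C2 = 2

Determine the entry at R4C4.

Cage g is given, leaving R2C2 = 2.
Row 2 already has 2, which forces R2C3 = 3.
Cage c is given, so R3C2 = 3.
Column 2 now contains 2, leaving R4C2 = 1.
1 is placed in row 4; hence R4C3 = 4.
Cage e needs product 48, which forces R1C1 = 3.
Column 2 now contains 2; hence R1C2 = 4.
Column 3 now contains 3, so R1C3 = 2.
2 is placed in row 1, leaving R1C4 = 1.
Column 4 now contains 1; hence R2C4 = 4.
Cage b has product 12, so R3C3 = 1.
Column 4 now contains 4, so R3C4 = 2.
1 is placed in row 4, which forces R4C1 = 2.
Cage b has product 12, leaving R4C4 = 3.
Row 2 now contains 4, so R2C1 = 1.
Row 3 now contains 1, leaving R3C1 = 4.
Filled in: 3 4 2 1 / 1 2 3 4 / 4 3 1 2 / 2 1 4 3.

3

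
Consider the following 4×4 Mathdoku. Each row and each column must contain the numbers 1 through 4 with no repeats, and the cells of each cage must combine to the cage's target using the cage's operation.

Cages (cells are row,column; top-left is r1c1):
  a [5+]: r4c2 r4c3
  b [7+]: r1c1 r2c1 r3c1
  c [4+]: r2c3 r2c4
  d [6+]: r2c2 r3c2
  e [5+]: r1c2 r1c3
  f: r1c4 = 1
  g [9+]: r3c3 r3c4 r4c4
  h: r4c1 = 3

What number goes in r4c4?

Cage f is a single given cell, so r1c4 = 1.
Column 4 already has 1, leaving r2c4 = 3.
Cage h is given; hence r4c1 = 3.
3 is placed in row 2, which forces r2c3 = 1.
Cage g has sum 9, leaving r3c3 = 3.
Column 3 already has 1, which forces r4c3 = 4.
Row 4 already has 4, which forces r4c4 = 2.
Cage e's pair has sum 5, leaving r1c2 = 3.
3 is placed in column 3, so r1c3 = 2.
Cage b needs sum 7, so r3c1 = 1.
Column 4 now contains 2, so r3c4 = 4.
Row 4 already has 4, so r4c2 = 1.
Row 1 already has 2, so r1c1 = 4.
Cage b needs sum 7; hence r2c1 = 2.
The two cells of cage d must have sum 6, which forces r2c2 = 4.
Row 3 already has 4, leaving r3c2 = 2.
Filled in: 4 3 2 1 / 2 4 1 3 / 1 2 3 4 / 3 1 4 2.

2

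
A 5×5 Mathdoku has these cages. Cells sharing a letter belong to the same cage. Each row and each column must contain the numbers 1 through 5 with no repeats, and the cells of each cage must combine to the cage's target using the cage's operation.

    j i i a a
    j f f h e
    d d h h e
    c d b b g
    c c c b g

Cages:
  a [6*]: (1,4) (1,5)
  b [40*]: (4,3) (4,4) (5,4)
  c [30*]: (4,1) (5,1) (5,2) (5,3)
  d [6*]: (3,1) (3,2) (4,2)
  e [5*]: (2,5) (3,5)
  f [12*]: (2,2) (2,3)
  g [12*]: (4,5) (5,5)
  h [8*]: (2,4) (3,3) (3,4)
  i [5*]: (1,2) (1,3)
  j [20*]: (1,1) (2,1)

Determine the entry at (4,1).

The only place for 4 in row 1 is (1,1).
4 is placed in column 1; hence (2,1) = 5.
5 is placed in row 2; hence (2,5) = 1.
1 is placed in column 5, which forces (3,5) = 5.
Row 2 needs a 2, and only (2,4) is open for it.
2 is placed in column 4, so (1,4) = 3.
Cage a's pair has product 6, so (1,5) = 2.
The 3 cells of cage b must have product 40, so (4,3) = 2.
The only place for 5 in row 4 is (4,4).
Column 4 now contains 5; hence (5,4) = 4.
4 is placed in row 5, so (5,5) = 3.
Cage h has product 8, which forces (3,3) = 4.
Column 4 now contains 4, leaving (3,4) = 1.
Cage c has product 30, so (4,1) = 3.
Row 4 now contains 3, so (4,2) = 1.
3 is placed in column 5, which forces (4,5) = 4.
1 is placed in column 2; hence (1,2) = 5.
Cage i's pair has product 5, which forces (1,3) = 1.
The two cells of cage f must have product 12, which forces (2,2) = 4.
Column 3 already has 4, leaving (2,3) = 3.
Column 1 now contains 3, leaving (3,1) = 2.
Cage d has product 6, so (3,2) = 3.
Column 1 now contains 2, which forces (5,1) = 1.
5 is placed in column 2, which forces (5,2) = 2.
Column 3 already has 1; hence (5,3) = 5.
Filled in: 4 5 1 3 2 / 5 4 3 2 1 / 2 3 4 1 5 / 3 1 2 5 4 / 1 2 5 4 3.

3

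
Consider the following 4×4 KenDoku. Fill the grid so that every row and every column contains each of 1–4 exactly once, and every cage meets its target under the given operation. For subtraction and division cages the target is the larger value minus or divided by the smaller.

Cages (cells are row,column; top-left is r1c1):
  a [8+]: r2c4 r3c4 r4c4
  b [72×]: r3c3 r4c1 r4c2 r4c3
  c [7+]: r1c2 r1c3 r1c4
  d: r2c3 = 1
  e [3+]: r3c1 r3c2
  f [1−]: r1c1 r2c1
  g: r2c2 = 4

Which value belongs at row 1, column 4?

Cage g is given, so r2c2 = 4.
D is a freebie, leaving r2c3 = 1.
Row 2 already has 1, which forces r2c4 = 3.
Cage b has product 72; hence r3c3 = 3.
Row 2 now contains 3, leaving r2c1 = 2.
2 is placed in column 1; hence r3c1 = 1.
Row 3 already has 1, leaving r3c2 = 2.
Row 3 already has 1, leaving r3c4 = 4.
Column 2 now contains 2, so r4c2 = 3.
4 is placed in column 4, which forces r4c4 = 1.
Column 1 now contains 1; hence r1c1 = 3.
Column 2 now contains 2, leaving r1c2 = 1.
The 3 cells of cage c must have sum 7; hence r1c3 = 4.
Column 4 now contains 1; hence r1c4 = 2.
Row 4 now contains 3, so r4c1 = 4.
Cage b has product 72; hence r4c3 = 2.
Completed grid: 3 1 4 2 / 2 4 1 3 / 1 2 3 4 / 4 3 2 1.

2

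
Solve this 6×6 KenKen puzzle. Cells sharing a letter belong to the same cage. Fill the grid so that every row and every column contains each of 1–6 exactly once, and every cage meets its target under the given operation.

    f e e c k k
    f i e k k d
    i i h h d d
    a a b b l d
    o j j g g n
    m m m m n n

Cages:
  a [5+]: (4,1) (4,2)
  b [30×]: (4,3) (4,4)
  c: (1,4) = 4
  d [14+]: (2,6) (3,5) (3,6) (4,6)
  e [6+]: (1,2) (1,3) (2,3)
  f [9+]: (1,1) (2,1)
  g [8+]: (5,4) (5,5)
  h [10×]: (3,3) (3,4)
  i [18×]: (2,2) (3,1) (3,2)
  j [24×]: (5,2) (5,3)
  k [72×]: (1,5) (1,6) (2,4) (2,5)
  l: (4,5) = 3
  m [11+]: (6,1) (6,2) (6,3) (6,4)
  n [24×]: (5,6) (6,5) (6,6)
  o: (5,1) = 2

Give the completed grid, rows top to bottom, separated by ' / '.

Cage c is a single given cell, leaving (1,4) = 4.
Cage l is given, so (4,5) = 3.
O is a freebie, which forces (5,1) = 2.
Cage g needs two cells with sum 8, leaving (5,4) = 3.
Cage g's pair has sum 8, leaving (5,5) = 5.
The only place for 5 in row 1 is (1,1).
The two cells of cage f must have sum 9, leaving (2,1) = 4.
Column 1 already has 4, which forces (4,1) = 1.
Row 4 already has 1, leaving (4,2) = 4.
Column 2 already has 4, which forces (5,2) = 6.
Row 5 now contains 6, so (5,3) = 4.
4 is placed in row 5, which forces (5,6) = 1.
Column 1 already has 1; hence (6,1) = 3.
Column 1 already has 3, so (3,1) = 6.
In row 2, 5 can only go at (2,6), so (2,6) = 5.
The only place for 4 in row 3 is (3,5).
Cage d has sum 14, so (3,6) = 3.
The 4 cells of cage d must have sum 14, which forces (4,6) = 2.
4 is placed in column 5, which forces (6,5) = 6.
Cage n needs product 24, leaving (6,6) = 4.
Column 6 now contains 2, so (1,6) = 6.
The 3 cells of cage i must have product 18; hence (2,2) = 3.
Cage k has product 72, which forces (2,4) = 6.
Row 3 already has 3, leaving (3,2) = 1.
Column 4 now contains 6, which forces (4,4) = 5.
Column 2 already has 1, so (1,2) = 2.
The 3 cells of cage e must have sum 6, so (1,3) = 3.
Row 1 already has 2, so (1,5) = 1.
The 3 cells of cage e must have sum 6, leaving (2,3) = 1.
Column 5 already has 1; hence (2,5) = 2.
The two cells of cage h must have product 10, which forces (3,3) = 5.
5 is placed in column 4, so (3,4) = 2.
Row 4 now contains 5, so (4,3) = 6.
2 is placed in column 2, which forces (6,2) = 5.
Column 3 already has 5, so (6,3) = 2.
2 is placed in column 4, which forces (6,4) = 1.

5 2 3 4 1 6 / 4 3 1 6 2 5 / 6 1 5 2 4 3 / 1 4 6 5 3 2 / 2 6 4 3 5 1 / 3 5 2 1 6 4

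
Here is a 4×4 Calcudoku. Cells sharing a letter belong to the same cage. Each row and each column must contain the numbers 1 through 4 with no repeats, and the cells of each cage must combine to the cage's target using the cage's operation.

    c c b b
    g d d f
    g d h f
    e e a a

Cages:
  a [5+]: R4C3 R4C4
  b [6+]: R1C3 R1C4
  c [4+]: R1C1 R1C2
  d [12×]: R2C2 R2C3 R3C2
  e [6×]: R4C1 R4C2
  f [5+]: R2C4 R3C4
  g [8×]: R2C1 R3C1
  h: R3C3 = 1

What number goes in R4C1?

H is a freebie, leaving R3C3 = 1.
The only place for 1 in row 4 is R4C4.
Cage a needs two cells with sum 5; hence R4C3 = 4.
Column 3 already has 4, which forces R1C3 = 2.
The two cells of cage b must have sum 6, leaving R1C4 = 4.
Column 3 now contains 2, which forces R2C3 = 3.
Row 2 already has 3, so R2C4 = 2.
Column 4 already has 2, so R3C4 = 3.
Row 2 already has 2, so R2C1 = 4.
Row 2 already has 3; hence R2C2 = 1.
Cage g needs two cells with product 8, leaving R3C1 = 2.
The 3 cells of cage d must have product 12, leaving R3C2 = 4.
Column 1 now contains 2; hence R4C1 = 3.
3 is placed in row 4, which forces R4C2 = 2.
Column 1 now contains 3, which forces R1C1 = 1.
Column 2 now contains 1, leaving R1C2 = 3.
Completed grid: 1 3 2 4 / 4 1 3 2 / 2 4 1 3 / 3 2 4 1.

3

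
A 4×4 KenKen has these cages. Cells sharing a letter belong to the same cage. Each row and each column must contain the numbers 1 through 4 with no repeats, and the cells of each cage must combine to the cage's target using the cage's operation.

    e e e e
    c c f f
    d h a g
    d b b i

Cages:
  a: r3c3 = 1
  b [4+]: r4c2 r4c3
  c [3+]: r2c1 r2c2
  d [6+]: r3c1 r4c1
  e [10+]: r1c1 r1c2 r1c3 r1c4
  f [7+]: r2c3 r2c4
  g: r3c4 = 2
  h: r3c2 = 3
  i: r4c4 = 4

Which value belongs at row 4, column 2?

1

Cage h is given, so r3c2 = 3.
Cage a is a single given cell, so r3c3 = 1.
Cage g is a single given cell, so r3c4 = 2.
Column 2 now contains 3, which forces r4c2 = 1.
Column 3 now contains 1, which forces r4c3 = 3.
I is a freebie, leaving r4c4 = 4.
Cage c's pair has sum 3; hence r2c1 = 1.
Column 2 already has 1, so r2c2 = 2.
Column 3 now contains 3, leaving r2c3 = 4.
4 is placed in column 4; hence r2c4 = 3.
Row 3 already has 2, so r3c1 = 4.
4 is placed in row 4, which forces r4c1 = 2.
Column 1 now contains 1, which forces r1c1 = 3.
Column 2 now contains 2; hence r1c2 = 4.
4 is placed in column 3, which forces r1c3 = 2.
3 is placed in column 4, leaving r1c4 = 1.
Completed grid: 3 4 2 1 / 1 2 4 3 / 4 3 1 2 / 2 1 3 4.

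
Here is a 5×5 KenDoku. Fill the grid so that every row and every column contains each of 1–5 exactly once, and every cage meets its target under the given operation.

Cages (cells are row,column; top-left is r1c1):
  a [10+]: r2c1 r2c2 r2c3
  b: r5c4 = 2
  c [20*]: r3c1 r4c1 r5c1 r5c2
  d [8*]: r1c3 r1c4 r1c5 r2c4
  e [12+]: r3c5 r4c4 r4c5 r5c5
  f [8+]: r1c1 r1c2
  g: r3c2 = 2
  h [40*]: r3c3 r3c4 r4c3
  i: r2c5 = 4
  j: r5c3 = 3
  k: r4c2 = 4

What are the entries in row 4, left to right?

The 4 cells of cage d must have product 8, so r2c4 = 1.
I is a freebie, leaving r2c5 = 4.
Cage g is given; hence r3c2 = 2.
Cage k is a single given cell, so r4c2 = 4.
Column 2 now contains 2, which forces r5c2 = 1.
J is a freebie, which forces r5c3 = 3.
Cage b is a single given cell; hence r5c4 = 2.
Row 5 now contains 2, leaving r5c5 = 5.
Column 4 already has 2, so r1c4 = 4.
Column 4 now contains 4, so r3c4 = 5.
The 4 cells of cage e must have sum 12, so r3c5 = 3.
Cage h needs product 40, leaving r4c3 = 2.
The 4 cells of cage e must have sum 12, so r4c4 = 3.
Cage e needs sum 12; hence r4c5 = 1.
Row 5 now contains 5; hence r5c1 = 4.
Column 3 now contains 2, leaving r1c3 = 1.
Column 5 already has 1; hence r1c5 = 2.
Cage a needs sum 10, which forces r2c1 = 2.
Cage a needs sum 10, so r2c2 = 3.
Column 3 now contains 2, which forces r2c3 = 5.
Row 3 already has 5, leaving r3c1 = 1.
Row 3 already has 5, which forces r3c3 = 4.
Row 4 now contains 1, leaving r4c1 = 5.
Column 1 already has 5; hence r1c1 = 3.
Column 2 already has 3, so r1c2 = 5.
Completed grid: 3 5 1 4 2 / 2 3 5 1 4 / 1 2 4 5 3 / 5 4 2 3 1 / 4 1 3 2 5.

5 4 2 3 1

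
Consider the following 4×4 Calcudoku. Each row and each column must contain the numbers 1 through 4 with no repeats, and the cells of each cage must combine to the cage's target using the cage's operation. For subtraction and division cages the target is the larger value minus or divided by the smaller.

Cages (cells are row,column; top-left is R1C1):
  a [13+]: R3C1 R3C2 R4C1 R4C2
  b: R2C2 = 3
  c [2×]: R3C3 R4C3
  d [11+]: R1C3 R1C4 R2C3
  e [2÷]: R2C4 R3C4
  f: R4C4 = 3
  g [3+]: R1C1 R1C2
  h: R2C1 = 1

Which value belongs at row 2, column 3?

4

The 3 cells of cage d must have sum 11, so R1C3 = 3.
Cage d has sum 11, leaving R1C4 = 4.
Cage h is given, so R2C1 = 1.
B is a freebie, leaving R2C2 = 3.
Cage d needs sum 11, so R2C3 = 4.
Row 2 already has 1, so R2C4 = 2.
2 is placed in column 4; hence R3C4 = 1.
Cage f is a single given cell, which forces R4C4 = 3.
1 is placed in column 1, which forces R1C1 = 2.
The two cells of cage g must have sum 3, so R1C2 = 1.
Cage a needs sum 13, so R3C1 = 3.
Cage a needs sum 13, which forces R3C2 = 4.
Row 3 already has 1, which forces R3C3 = 2.
Cage a needs sum 13, leaving R4C1 = 4.
Cage a needs sum 13, so R4C2 = 2.
Cage c needs two cells with product 2, so R4C3 = 1.
The full grid is 2 1 3 4 / 1 3 4 2 / 3 4 2 1 / 4 2 1 3.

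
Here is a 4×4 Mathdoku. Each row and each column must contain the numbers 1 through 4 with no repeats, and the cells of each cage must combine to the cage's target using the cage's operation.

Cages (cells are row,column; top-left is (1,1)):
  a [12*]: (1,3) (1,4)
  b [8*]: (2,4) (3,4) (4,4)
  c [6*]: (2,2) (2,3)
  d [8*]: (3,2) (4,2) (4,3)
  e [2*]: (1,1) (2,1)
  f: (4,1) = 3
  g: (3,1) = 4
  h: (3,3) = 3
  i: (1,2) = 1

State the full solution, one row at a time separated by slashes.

Cage i is given, leaving (1,2) = 1.
Cage g is given, leaving (3,1) = 4.
Row 3 already has 4, leaving (3,2) = 2.
Cage h is a single given cell, which forces (3,3) = 3.
2 is placed in row 3, which forces (3,4) = 1.
F is a freebie, so (4,1) = 3.
Column 2 now contains 2; hence (4,2) = 4.
Row 4 already has 4, which forces (4,4) = 2.
Row 1 now contains 1, leaving (1,1) = 2.
3 is placed in column 3, which forces (1,3) = 4.
The two cells of cage a must have product 12, leaving (1,4) = 3.
The two cells of cage e must have product 2, which forces (2,1) = 1.
Column 2 now contains 2, so (2,2) = 3.
3 is placed in column 3, which forces (2,3) = 2.
2 is placed in column 4, leaving (2,4) = 4.
Row 4 already has 2, so (4,3) = 1.

2 1 4 3 / 1 3 2 4 / 4 2 3 1 / 3 4 1 2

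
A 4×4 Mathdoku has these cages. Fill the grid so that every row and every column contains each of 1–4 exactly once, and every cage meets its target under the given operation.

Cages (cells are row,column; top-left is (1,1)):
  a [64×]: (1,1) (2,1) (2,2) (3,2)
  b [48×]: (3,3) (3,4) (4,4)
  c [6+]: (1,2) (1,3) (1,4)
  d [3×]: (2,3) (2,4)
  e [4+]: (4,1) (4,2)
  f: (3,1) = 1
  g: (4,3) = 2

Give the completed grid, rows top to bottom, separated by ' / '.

Cage f is given, leaving (3,1) = 1.
Cage b has product 48, leaving (3,3) = 4.
Cage b needs product 48, so (3,4) = 3.
1 is placed in column 1, leaving (4,1) = 3.
Row 4 now contains 3, leaving (4,2) = 1.
Cage g is a single given cell, leaving (4,3) = 2.
Cage b has product 48, leaving (4,4) = 4.
Cage a needs product 64; hence (1,1) = 4.
Cage a has product 64, leaving (2,1) = 2.
The 4 cells of cage a must have product 64, leaving (2,2) = 4.
The two cells of cage d must have product 3, so (2,3) = 3.
Column 4 already has 3, which forces (2,4) = 1.
Row 3 now contains 4, which forces (3,2) = 2.
Column 2 now contains 2; hence (1,2) = 3.
Column 3 already has 3, leaving (1,3) = 1.
Column 4 now contains 1, leaving (1,4) = 2.

4 3 1 2 / 2 4 3 1 / 1 2 4 3 / 3 1 2 4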